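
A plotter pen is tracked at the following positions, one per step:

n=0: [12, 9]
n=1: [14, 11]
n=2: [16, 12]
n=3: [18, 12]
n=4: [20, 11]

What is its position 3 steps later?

Taking differences between consecutive positions: [+2, +2], [+2, +1], [+2, +0], [+2, -1]. These grow by [+0, -1] each step.
step 5: [20, 11] + [+2, -2] → [22, 9]
step 6: [22, 9] + [+2, -3] → [24, 6]
step 7: [24, 6] + [+2, -4] → [26, 2]

[26, 2]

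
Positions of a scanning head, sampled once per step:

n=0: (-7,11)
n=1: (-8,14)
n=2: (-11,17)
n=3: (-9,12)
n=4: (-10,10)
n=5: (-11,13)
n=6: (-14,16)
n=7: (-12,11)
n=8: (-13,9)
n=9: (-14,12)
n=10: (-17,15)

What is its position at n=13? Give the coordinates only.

(-17,11)

Step-to-step displacements: (-1,+3), (-3,+3), (+2,-5), (-1,-2), (-1,+3), (-3,+3), (+2,-5), (-1,-2), (-1,+3), (-3,+3) — a repeating cycle of length 4.
step 11: apply (+2,-5) → (-15,10)
step 12: apply (-1,-2) → (-16,8)
step 13: apply (-1,+3) → (-17,11)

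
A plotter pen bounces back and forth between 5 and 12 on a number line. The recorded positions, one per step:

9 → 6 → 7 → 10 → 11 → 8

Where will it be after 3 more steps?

11

The value reflects between 5 and 12, moving 3 per step.
  step 6: 8 → 5
  step 7: 5 → 8
  step 8: 8 → 11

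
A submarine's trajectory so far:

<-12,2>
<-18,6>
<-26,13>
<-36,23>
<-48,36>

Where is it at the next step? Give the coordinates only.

First differences are <-6,+4>, <-8,+7>, <-10,+10>, <-12,+13>; their common second difference is <-2,+3> (constant acceleration).
step 5: <-48,36> + <-14,+16> → <-62,52>

<-62,52>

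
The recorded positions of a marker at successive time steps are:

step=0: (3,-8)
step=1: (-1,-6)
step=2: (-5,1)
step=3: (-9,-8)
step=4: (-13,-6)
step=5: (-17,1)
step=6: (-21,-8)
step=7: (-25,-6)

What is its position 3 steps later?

(-37,-6)

The first coordinate changes by -4 each step, so at step 10 it is 3 + 10·(-4) = -37.
The second coordinate repeats the cycle [-8, -6, 1] with period 3; step 10 mod 3 = 1, giving -6.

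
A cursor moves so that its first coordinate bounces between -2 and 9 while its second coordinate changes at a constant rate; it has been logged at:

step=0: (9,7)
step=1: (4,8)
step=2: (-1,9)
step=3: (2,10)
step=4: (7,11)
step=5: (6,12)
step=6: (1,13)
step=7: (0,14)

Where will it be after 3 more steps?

(3,17)

The first coordinate travels 5 per step and bounces off the walls at -2 and 9.
  step 8: 0 → 5
  step 9: 5 → 8
  step 10: 8 → 3
The second coordinate changes by +1 each step: at step 10 it is 17.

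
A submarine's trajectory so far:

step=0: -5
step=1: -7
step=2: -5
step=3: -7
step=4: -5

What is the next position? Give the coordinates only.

-7

Consecutive displacements -2, +2, -2, +2 scale by a factor of -1 each step.
step 5: -5 − 2 → -7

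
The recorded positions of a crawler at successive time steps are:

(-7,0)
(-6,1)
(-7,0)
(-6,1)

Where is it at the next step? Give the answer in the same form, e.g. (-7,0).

(-7,0)

The jumps are (+1,+1), (-1,-1), (+1,+1) — a geometric progression with ratio -1.
step 4: (-6,1) + (-1,-1) → (-7,0)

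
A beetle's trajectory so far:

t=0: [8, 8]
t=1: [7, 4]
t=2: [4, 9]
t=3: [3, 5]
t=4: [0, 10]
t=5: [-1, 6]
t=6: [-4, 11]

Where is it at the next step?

[-5, 7]

Step-to-step displacements: [-1, -4], [-3, +5], [-1, -4], [-3, +5], [-1, -4], [-3, +5] — a repeating cycle of length 2.
step 7: apply [-1, -4] → [-5, 7]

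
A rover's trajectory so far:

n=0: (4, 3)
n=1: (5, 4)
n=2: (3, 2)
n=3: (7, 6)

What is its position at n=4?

(-1, -2)

Consecutive displacements (+1, +1), (-2, -2), (+4, +4) scale by a factor of -2 each step.
step 4: (7, 6) + (-8, -8) → (-1, -2)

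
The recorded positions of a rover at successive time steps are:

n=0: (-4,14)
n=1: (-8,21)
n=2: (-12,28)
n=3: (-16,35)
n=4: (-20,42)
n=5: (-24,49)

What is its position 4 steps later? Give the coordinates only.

Constant displacement of (-4,+7) per step.
step 6: (-24,49) + (-4,+7) → (-28,56)
step 7: (-28,56) + (-4,+7) → (-32,63)
step 8: (-32,63) + (-4,+7) → (-36,70)
step 9: (-36,70) + (-4,+7) → (-40,77)

(-40,77)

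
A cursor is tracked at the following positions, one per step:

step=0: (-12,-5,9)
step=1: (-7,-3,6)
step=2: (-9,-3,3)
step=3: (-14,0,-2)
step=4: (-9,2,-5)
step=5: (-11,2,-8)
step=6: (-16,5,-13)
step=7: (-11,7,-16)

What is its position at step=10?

Differencing gives (+5,+2,-3), (-2,+0,-3), (-5,+3,-5), (+5,+2,-3), (-2,+0,-3), (-5,+3,-5), (+5,+2,-3). This is the pattern (+5,+2,-3), (-2,+0,-3), (-5,+3,-5) repeated.
step 8: apply (-2,+0,-3) → (-13,7,-19)
step 9: apply (-5,+3,-5) → (-18,10,-24)
step 10: apply (+5,+2,-3) → (-13,12,-27)

(-13,12,-27)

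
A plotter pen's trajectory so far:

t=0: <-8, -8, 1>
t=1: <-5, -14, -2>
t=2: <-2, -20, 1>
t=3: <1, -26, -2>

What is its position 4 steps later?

First: linear, +3 per step → 13 at step 7.
Second: linear, -6 per step → -50 at step 7.
Third: cycles through 1, -2 every 2 steps. Step 7 lands at position 1 of the cycle → -2.

<13, -50, -2>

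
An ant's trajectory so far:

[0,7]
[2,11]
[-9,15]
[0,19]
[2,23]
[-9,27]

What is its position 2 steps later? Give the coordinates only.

The first coordinate repeats the cycle [0, 2, -9] with period 3; step 7 mod 3 = 1, giving 2.
The second coordinate changes by +4 each step, so at step 7 it is 7 + 7·(4) = 35.

[2,35]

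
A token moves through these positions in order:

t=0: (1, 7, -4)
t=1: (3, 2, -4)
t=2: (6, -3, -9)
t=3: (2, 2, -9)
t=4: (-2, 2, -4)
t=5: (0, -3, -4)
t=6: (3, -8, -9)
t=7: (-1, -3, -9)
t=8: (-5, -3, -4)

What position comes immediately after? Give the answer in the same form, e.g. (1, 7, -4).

(-3, -8, -4)

The moves between consecutive positions are (+2, -5, +0), (+3, -5, -5), (-4, +5, +0), (-4, +0, +5), (+2, -5, +0), (+3, -5, -5), (-4, +5, +0), (-4, +0, +5); they repeat the 4-cycle [(+2, -5, +0), (+3, -5, -5), (-4, +5, +0), (-4, +0, +5)].
step 9: apply (+2, -5, +0) → (-3, -8, -4)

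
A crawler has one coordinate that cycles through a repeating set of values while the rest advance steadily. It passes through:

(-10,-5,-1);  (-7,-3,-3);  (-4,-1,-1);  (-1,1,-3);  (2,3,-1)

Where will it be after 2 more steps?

The first coordinate changes by +3 each step, so at step 6 it is -10 + 6·(3) = 8.
The second coordinate changes by +2 each step, so at step 6 it is -5 + 6·(2) = 7.
The third coordinate repeats the cycle [-1, -3] with period 2; step 6 mod 2 = 0, giving -1.

(8,7,-1)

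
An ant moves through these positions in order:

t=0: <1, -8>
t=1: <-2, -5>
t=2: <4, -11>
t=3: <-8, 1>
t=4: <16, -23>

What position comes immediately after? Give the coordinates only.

The jumps are <-3, +3>, <+6, -6>, <-12, +12>, <+24, -24> — a geometric progression with ratio -2.
step 5: <16, -23> + <-48, +48> → <-32, 25>

<-32, 25>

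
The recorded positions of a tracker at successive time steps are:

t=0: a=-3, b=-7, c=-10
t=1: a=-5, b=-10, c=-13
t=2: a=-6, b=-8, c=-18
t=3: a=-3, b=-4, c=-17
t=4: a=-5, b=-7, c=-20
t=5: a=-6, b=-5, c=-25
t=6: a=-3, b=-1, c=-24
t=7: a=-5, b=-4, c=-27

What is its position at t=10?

a=-5, b=-1, c=-34

Differencing gives (-2, -3, -3), (-1, +2, -5), (+3, +4, +1), (-2, -3, -3), (-1, +2, -5), (+3, +4, +1), (-2, -3, -3). This is the pattern (-2, -3, -3), (-1, +2, -5), (+3, +4, +1) repeated.
step 8: apply (-1, +2, -5) → a=-6, b=-2, c=-32
step 9: apply (+3, +4, +1) → a=-3, b=2, c=-31
step 10: apply (-2, -3, -3) → a=-5, b=-1, c=-34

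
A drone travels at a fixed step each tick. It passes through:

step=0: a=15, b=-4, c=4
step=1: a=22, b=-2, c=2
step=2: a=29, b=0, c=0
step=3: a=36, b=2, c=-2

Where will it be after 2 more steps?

The position changes by (+7, +2, -2) every step.
step 4: a=36, b=2, c=-2 + (+7, +2, -2) → a=43, b=4, c=-4
step 5: a=43, b=4, c=-4 + (+7, +2, -2) → a=50, b=6, c=-6

a=50, b=6, c=-6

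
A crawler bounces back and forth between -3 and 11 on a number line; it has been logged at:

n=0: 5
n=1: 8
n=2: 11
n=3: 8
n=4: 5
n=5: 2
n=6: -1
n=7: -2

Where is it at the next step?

The value travels 3 per step and bounces off the walls at -3 and 11.
  step 8: -2 → 1

1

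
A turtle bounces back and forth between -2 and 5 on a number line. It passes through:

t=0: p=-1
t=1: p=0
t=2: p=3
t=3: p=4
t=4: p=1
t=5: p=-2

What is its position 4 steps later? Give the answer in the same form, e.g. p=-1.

p=0

The value travels 3 per step and bounces off the walls at -2 and 5.
  step 6: -2 → 1
  step 7: 1 → 4
  step 8: 4 → 3
  step 9: 3 → 0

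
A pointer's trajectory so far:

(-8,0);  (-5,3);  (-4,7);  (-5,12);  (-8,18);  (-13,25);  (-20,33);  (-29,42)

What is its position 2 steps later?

(-53,63)

First differences are (+3,+3), (+1,+4), (-1,+5), (-3,+6), (-5,+7), (-7,+8), (-9,+9); their common second difference is (-2,+1) (constant acceleration).
step 8: (-29,42) + (-11,+10) → (-40,52)
step 9: (-40,52) + (-13,+11) → (-53,63)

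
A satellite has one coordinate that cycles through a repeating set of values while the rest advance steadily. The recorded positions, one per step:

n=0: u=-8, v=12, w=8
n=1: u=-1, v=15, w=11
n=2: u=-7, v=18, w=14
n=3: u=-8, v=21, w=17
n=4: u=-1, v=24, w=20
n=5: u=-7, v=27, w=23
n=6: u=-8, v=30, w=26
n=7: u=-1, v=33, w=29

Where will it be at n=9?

u=-8, v=39, w=35

The u coordinate repeats the cycle [-8, -1, -7] with period 3; step 9 mod 3 = 0, giving -8.
The v coordinate changes by +3 each step, so at step 9 it is 12 + 9·(3) = 39.
The w coordinate changes by +3 each step, so at step 9 it is 8 + 9·(3) = 35.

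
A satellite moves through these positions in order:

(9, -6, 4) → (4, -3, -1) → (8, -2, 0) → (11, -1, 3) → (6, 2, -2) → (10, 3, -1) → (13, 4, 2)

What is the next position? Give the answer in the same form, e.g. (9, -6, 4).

The moves between consecutive positions are (-5, +3, -5), (+4, +1, +1), (+3, +1, +3), (-5, +3, -5), (+4, +1, +1), (+3, +1, +3); they repeat the 3-cycle [(-5, +3, -5), (+4, +1, +1), (+3, +1, +3)].
step 7: apply (-5, +3, -5) → (8, 7, -3)

(8, 7, -3)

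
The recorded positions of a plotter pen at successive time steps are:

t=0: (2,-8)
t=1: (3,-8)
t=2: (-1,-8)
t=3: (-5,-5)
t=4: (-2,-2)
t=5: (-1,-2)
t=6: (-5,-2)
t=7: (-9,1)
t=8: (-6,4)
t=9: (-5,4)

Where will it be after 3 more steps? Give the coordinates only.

The moves between consecutive positions are (+1,+0), (-4,+0), (-4,+3), (+3,+3), (+1,+0), (-4,+0), (-4,+3), (+3,+3), (+1,+0); they repeat the 4-cycle [(+1,+0), (-4,+0), (-4,+3), (+3,+3)].
step 10: apply (-4,+0) → (-9,4)
step 11: apply (-4,+3) → (-13,7)
step 12: apply (+3,+3) → (-10,10)

(-10,10)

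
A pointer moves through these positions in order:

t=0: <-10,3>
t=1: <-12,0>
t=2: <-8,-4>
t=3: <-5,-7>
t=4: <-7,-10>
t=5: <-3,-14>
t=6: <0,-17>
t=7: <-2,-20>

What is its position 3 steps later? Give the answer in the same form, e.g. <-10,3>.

Step-to-step displacements: <-2,-3>, <+4,-4>, <+3,-3>, <-2,-3>, <+4,-4>, <+3,-3>, <-2,-3> — a repeating cycle of length 3.
step 8: apply <+4,-4> → <2,-24>
step 9: apply <+3,-3> → <5,-27>
step 10: apply <-2,-3> → <3,-30>

<3,-30>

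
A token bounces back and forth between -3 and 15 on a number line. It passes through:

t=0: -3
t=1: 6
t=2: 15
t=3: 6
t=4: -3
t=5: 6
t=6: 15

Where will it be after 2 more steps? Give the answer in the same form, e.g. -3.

-3

The value reflects between -3 and 15, moving 9 per step.
  step 7: 15 → 6
  step 8: 6 → -3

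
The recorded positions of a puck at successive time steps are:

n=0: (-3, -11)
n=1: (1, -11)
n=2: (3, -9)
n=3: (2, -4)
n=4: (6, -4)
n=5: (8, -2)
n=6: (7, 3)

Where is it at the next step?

The moves between consecutive positions are (+4, +0), (+2, +2), (-1, +5), (+4, +0), (+2, +2), (-1, +5); they repeat the 3-cycle [(+4, +0), (+2, +2), (-1, +5)].
step 7: apply (+4, +0) → (11, 3)

(11, 3)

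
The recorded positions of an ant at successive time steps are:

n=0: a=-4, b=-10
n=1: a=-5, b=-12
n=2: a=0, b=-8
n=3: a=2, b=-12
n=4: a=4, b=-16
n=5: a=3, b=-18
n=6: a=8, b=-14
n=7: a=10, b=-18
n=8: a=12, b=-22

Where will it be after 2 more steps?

a=16, b=-20

The moves between consecutive positions are (-1, -2), (+5, +4), (+2, -4), (+2, -4), (-1, -2), (+5, +4), (+2, -4), (+2, -4); they repeat the 4-cycle [(-1, -2), (+5, +4), (+2, -4), (+2, -4)].
step 9: apply (-1, -2) → a=11, b=-24
step 10: apply (+5, +4) → a=16, b=-20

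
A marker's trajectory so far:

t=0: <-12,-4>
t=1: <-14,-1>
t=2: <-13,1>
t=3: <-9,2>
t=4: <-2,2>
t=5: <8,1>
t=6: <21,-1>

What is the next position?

First differences are <-2,+3>, <+1,+2>, <+4,+1>, <+7,+0>, <+10,-1>, <+13,-2>; their common second difference is <+3,-1> (constant acceleration).
step 7: <21,-1> + <+16,-3> → <37,-4>

<37,-4>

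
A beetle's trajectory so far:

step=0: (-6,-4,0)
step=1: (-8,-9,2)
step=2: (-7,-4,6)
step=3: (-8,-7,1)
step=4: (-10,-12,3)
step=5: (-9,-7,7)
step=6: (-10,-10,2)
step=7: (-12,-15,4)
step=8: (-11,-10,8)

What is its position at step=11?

(-13,-13,9)

The moves between consecutive positions are (-2,-5,+2), (+1,+5,+4), (-1,-3,-5), (-2,-5,+2), (+1,+5,+4), (-1,-3,-5), (-2,-5,+2), (+1,+5,+4); they repeat the 3-cycle [(-2,-5,+2), (+1,+5,+4), (-1,-3,-5)].
step 9: apply (-1,-3,-5) → (-12,-13,3)
step 10: apply (-2,-5,+2) → (-14,-18,5)
step 11: apply (+1,+5,+4) → (-13,-13,9)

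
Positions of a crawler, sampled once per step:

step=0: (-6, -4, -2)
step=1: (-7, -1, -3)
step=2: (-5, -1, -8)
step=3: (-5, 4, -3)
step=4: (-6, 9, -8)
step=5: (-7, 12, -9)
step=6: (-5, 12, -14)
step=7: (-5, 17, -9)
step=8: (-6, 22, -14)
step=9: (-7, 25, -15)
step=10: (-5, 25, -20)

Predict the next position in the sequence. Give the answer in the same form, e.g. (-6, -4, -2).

(-5, 30, -15)

Differencing gives (-1, +3, -1), (+2, +0, -5), (+0, +5, +5), (-1, +5, -5), (-1, +3, -1), (+2, +0, -5), (+0, +5, +5), (-1, +5, -5), (-1, +3, -1), (+2, +0, -5). This is the pattern (-1, +3, -1), (+2, +0, -5), (+0, +5, +5), (-1, +5, -5) repeated.
step 11: apply (+0, +5, +5) → (-5, 30, -15)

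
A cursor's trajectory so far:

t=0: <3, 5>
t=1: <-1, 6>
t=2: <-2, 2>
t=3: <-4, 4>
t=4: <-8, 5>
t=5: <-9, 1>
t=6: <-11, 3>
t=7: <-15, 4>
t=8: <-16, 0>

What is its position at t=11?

The moves between consecutive positions are <-4, +1>, <-1, -4>, <-2, +2>, <-4, +1>, <-1, -4>, <-2, +2>, <-4, +1>, <-1, -4>; they repeat the 3-cycle [<-4, +1>, <-1, -4>, <-2, +2>].
step 9: apply <-2, +2> → <-18, 2>
step 10: apply <-4, +1> → <-22, 3>
step 11: apply <-1, -4> → <-23, -1>

<-23, -1>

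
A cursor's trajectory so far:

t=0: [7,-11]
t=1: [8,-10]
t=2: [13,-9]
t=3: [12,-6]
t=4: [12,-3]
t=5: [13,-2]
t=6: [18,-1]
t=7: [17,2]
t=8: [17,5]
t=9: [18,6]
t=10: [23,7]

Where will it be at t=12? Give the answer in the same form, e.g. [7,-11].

[22,13]

Step-to-step displacements: [+1,+1], [+5,+1], [-1,+3], [+0,+3], [+1,+1], [+5,+1], [-1,+3], [+0,+3], [+1,+1], [+5,+1] — a repeating cycle of length 4.
step 11: apply [-1,+3] → [22,10]
step 12: apply [+0,+3] → [22,13]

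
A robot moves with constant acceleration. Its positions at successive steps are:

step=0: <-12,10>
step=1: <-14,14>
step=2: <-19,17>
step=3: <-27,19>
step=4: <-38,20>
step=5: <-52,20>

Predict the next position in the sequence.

<-69,19>

Successive displacements: <-2,+4>, <-5,+3>, <-8,+2>, <-11,+1>, <-14,+0> — each changes by <-3,-1>.
step 6: <-52,20> + <-17,-1> → <-69,19>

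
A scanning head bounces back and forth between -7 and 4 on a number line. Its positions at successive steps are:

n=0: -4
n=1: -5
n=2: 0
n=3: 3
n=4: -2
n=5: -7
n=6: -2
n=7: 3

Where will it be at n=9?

The value reflects between -7 and 4, moving 5 per step.
  step 8: 3 → 0
  step 9: 0 → -5

-5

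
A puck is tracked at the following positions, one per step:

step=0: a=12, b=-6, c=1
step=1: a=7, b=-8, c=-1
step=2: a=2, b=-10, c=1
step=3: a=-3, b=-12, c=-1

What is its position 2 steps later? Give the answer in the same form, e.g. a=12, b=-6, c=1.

The a coordinate changes by -5 each step, so at step 5 it is 12 + 5·(-5) = -13.
The b coordinate changes by -2 each step, so at step 5 it is -6 + 5·(-2) = -16.
The c coordinate repeats the cycle [1, -1] with period 2; step 5 mod 2 = 1, giving -1.

a=-13, b=-16, c=-1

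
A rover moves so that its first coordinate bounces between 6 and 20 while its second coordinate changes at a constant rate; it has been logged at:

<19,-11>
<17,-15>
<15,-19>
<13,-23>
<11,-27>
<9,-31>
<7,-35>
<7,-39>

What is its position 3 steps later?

<13,-51>

The first coordinate travels 2 per step and bounces off the walls at 6 and 20.
  step 8: 7 → 9
  step 9: 9 → 11
  step 10: 11 → 13
The second coordinate changes by -4 each step: at step 10 it is -51.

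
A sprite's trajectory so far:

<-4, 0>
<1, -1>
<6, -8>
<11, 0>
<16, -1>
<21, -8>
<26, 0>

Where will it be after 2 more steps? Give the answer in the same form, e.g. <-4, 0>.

<36, -8>

First: linear, +5 per step → 36 at step 8.
Second: cycles through 0, -1, -8 every 3 steps. Step 8 lands at position 2 of the cycle → -8.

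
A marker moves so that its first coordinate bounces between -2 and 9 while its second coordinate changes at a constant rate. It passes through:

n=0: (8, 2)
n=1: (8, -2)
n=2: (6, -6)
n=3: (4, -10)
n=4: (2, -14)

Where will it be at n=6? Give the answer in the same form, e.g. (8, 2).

(-2, -22)

The first coordinate travels 2 per step and bounces off the walls at -2 and 9.
  step 5: 2 → 0
  step 6: 0 → -2
The second coordinate changes by -4 each step: at step 6 it is -22.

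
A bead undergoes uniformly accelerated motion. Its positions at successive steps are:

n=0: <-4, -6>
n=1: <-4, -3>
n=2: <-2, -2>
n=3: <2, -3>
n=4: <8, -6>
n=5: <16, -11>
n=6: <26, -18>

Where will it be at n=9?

First differences are <+0, +3>, <+2, +1>, <+4, -1>, <+6, -3>, <+8, -5>, <+10, -7>; their common second difference is <+2, -2> (constant acceleration).
step 7: <26, -18> + <+12, -9> → <38, -27>
step 8: <38, -27> + <+14, -11> → <52, -38>
step 9: <52, -38> + <+16, -13> → <68, -51>

<68, -51>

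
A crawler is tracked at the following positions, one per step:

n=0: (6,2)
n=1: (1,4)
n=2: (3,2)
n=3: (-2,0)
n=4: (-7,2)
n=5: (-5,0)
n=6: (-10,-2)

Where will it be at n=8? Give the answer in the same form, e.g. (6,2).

(-13,-2)

The moves between consecutive positions are (-5,+2), (+2,-2), (-5,-2), (-5,+2), (+2,-2), (-5,-2); they repeat the 3-cycle [(-5,+2), (+2,-2), (-5,-2)].
step 7: apply (-5,+2) → (-15,0)
step 8: apply (+2,-2) → (-13,-2)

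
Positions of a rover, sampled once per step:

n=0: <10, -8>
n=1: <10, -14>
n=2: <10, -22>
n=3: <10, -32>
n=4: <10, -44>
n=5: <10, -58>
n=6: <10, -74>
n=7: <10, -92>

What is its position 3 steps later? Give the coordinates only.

Taking differences between consecutive positions: <+0, -6>, <+0, -8>, <+0, -10>, <+0, -12>, <+0, -14>, <+0, -16>, <+0, -18>. These grow by <+0, -2> each step.
step 8: <10, -92> + <+0, -20> → <10, -112>
step 9: <10, -112> + <+0, -22> → <10, -134>
step 10: <10, -134> + <+0, -24> → <10, -158>

<10, -158>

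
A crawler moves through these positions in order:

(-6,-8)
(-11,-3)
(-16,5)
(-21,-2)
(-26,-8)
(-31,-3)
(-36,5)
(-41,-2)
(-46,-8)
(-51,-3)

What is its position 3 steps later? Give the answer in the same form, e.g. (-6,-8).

(-66,-8)

The first coordinate changes by -5 each step, so at step 12 it is -6 + 12·(-5) = -66.
The second coordinate repeats the cycle [-8, -3, 5, -2] with period 4; step 12 mod 4 = 0, giving -8.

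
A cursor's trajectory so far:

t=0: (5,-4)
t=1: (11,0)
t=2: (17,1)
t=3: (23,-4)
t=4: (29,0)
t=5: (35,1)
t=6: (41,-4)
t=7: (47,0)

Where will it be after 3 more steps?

(65,0)

The first coordinate changes by +6 each step, so at step 10 it is 5 + 10·(6) = 65.
The second coordinate repeats the cycle [-4, 0, 1] with period 3; step 10 mod 3 = 1, giving 0.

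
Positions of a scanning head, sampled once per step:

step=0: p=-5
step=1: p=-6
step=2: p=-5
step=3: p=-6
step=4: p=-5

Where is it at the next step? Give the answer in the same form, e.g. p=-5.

p=-6

Consecutive displacements -1, +1, -1, +1 scale by a factor of -1 each step.
step 5: -5 − 1 → p=-6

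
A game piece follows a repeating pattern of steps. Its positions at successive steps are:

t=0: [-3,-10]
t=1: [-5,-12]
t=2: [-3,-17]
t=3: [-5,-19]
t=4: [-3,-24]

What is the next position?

[-5,-26]

The moves between consecutive positions are [-2,-2], [+2,-5], [-2,-2], [+2,-5]; they repeat the 2-cycle [[-2,-2], [+2,-5]].
step 5: apply [-2,-2] → [-5,-26]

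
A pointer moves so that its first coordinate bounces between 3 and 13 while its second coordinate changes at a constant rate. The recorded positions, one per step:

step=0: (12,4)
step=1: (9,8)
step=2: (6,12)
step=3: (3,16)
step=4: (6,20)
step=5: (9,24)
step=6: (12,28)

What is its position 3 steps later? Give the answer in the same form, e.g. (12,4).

The first coordinate reflects between 3 and 13, moving 3 per step.
  step 7: 12 → 11
  step 8: 11 → 8
  step 9: 8 → 5
The second coordinate changes by +4 each step: at step 9 it is 40.

(5,40)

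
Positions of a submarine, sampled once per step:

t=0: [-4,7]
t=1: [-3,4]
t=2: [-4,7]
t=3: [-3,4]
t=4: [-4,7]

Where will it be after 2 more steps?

[-4,7]

The jumps are [+1,-3], [-1,+3], [+1,-3], [-1,+3] — a geometric progression with ratio -1.
step 5: [-4,7] + [+1,-3] → [-3,4]
step 6: [-3,4] + [-1,+3] → [-4,7]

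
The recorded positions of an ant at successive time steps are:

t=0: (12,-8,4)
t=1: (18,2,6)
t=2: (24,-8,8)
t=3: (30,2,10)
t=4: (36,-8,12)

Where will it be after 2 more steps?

First: linear, +6 per step → 48 at step 6.
Second: cycles through -8, 2 every 2 steps. Step 6 lands at position 0 of the cycle → -8.
Third: linear, +2 per step → 16 at step 6.

(48,-8,16)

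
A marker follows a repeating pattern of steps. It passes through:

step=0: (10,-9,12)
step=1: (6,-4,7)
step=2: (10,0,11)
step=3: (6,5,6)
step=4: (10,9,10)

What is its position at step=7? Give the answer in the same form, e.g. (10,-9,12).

(6,23,4)

Differencing gives (-4,+5,-5), (+4,+4,+4), (-4,+5,-5), (+4,+4,+4). This is the pattern (-4,+5,-5), (+4,+4,+4) repeated.
step 5: apply (-4,+5,-5) → (6,14,5)
step 6: apply (+4,+4,+4) → (10,18,9)
step 7: apply (-4,+5,-5) → (6,23,4)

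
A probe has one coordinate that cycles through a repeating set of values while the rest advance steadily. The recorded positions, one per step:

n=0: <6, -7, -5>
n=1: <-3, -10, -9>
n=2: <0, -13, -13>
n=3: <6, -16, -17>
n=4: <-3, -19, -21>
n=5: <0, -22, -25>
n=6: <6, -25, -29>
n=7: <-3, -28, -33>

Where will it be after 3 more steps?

First: cycles through 6, -3, 0 every 3 steps. Step 10 lands at position 1 of the cycle → -3.
Second: linear, -3 per step → -37 at step 10.
Third: linear, -4 per step → -45 at step 10.

<-3, -37, -45>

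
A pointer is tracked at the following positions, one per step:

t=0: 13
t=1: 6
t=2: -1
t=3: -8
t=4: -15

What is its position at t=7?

The position changes by -7 every step.
step 5: -15 − 7 → -22
step 6: -22 − 7 → -29
step 7: -29 − 7 → -36

-36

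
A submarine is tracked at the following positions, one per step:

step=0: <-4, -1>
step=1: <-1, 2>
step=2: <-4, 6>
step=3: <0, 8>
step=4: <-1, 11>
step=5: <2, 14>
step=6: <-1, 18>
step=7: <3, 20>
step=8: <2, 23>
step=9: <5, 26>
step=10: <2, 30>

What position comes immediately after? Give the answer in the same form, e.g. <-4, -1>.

<6, 32>

The moves between consecutive positions are <+3, +3>, <-3, +4>, <+4, +2>, <-1, +3>, <+3, +3>, <-3, +4>, <+4, +2>, <-1, +3>, <+3, +3>, <-3, +4>; they repeat the 4-cycle [<+3, +3>, <-3, +4>, <+4, +2>, <-1, +3>].
step 11: apply <+4, +2> → <6, 32>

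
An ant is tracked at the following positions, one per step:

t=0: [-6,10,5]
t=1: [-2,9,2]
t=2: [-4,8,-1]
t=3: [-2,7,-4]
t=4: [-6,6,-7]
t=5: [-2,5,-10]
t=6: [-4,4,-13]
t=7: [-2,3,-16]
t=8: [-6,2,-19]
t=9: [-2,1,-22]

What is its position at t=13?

[-2,-3,-34]

First: cycles through -6, -2, -4, -2 every 4 steps. Step 13 lands at position 1 of the cycle → -2.
Second: linear, -1 per step → -3 at step 13.
Third: linear, -3 per step → -34 at step 13.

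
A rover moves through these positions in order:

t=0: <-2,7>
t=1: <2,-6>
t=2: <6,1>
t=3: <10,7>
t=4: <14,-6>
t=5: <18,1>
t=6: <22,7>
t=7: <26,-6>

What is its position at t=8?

<30,1>

The first coordinate changes by +4 each step, so at step 8 it is -2 + 8·(4) = 30.
The second coordinate repeats the cycle [7, -6, 1] with period 3; step 8 mod 3 = 2, giving 1.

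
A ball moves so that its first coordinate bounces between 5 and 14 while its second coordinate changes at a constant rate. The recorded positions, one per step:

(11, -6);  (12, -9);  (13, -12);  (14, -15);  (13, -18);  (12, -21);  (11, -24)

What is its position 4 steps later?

The first coordinate reflects between 5 and 14, moving 1 per step.
  step 7: 11 → 10
  step 8: 10 → 9
  step 9: 9 → 8
  step 10: 8 → 7
The second coordinate changes by -3 each step: at step 10 it is -36.

(7, -36)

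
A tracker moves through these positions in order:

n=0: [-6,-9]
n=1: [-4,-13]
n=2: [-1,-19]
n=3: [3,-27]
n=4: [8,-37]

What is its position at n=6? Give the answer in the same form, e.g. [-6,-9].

First differences are [+2,-4], [+3,-6], [+4,-8], [+5,-10]; their common second difference is [+1,-2] (constant acceleration).
step 5: [8,-37] + [+6,-12] → [14,-49]
step 6: [14,-49] + [+7,-14] → [21,-63]

[21,-63]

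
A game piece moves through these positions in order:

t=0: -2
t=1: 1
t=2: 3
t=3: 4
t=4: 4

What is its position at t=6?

First differences are +3, +2, +1, +0; their common second difference is -1 (constant acceleration).
step 5: 4 − 1 → 3
step 6: 3 − 2 → 1

1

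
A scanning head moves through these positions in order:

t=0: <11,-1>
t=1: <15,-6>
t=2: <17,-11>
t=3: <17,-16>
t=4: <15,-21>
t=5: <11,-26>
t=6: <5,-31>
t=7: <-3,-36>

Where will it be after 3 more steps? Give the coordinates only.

<-39,-51>

First differences are <+4,-5>, <+2,-5>, <+0,-5>, <-2,-5>, <-4,-5>, <-6,-5>, <-8,-5>; their common second difference is <-2,+0> (constant acceleration).
step 8: <-3,-36> + <-10,-5> → <-13,-41>
step 9: <-13,-41> + <-12,-5> → <-25,-46>
step 10: <-25,-46> + <-14,-5> → <-39,-51>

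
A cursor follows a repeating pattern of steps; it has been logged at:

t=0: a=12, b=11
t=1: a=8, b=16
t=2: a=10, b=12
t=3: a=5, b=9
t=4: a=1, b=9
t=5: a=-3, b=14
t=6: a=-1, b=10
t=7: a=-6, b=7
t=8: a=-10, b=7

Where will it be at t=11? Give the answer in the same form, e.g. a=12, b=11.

Step-to-step displacements: (-4, +5), (+2, -4), (-5, -3), (-4, +0), (-4, +5), (+2, -4), (-5, -3), (-4, +0) — a repeating cycle of length 4.
step 9: apply (-4, +5) → a=-14, b=12
step 10: apply (+2, -4) → a=-12, b=8
step 11: apply (-5, -3) → a=-17, b=5

a=-17, b=5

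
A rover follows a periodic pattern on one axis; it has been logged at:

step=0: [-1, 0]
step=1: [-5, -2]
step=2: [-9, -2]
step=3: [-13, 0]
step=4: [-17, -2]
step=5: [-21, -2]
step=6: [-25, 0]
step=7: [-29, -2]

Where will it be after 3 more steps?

[-41, -2]

First: linear, -4 per step → -41 at step 10.
Second: cycles through 0, -2, -2 every 3 steps. Step 10 lands at position 1 of the cycle → -2.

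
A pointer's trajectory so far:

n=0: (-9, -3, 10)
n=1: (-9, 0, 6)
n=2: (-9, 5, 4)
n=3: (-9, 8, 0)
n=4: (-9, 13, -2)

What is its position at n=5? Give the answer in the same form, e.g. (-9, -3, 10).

(-9, 16, -6)

The moves between consecutive positions are (+0, +3, -4), (+0, +5, -2), (+0, +3, -4), (+0, +5, -2); they repeat the 2-cycle [(+0, +3, -4), (+0, +5, -2)].
step 5: apply (+0, +3, -4) → (-9, 16, -6)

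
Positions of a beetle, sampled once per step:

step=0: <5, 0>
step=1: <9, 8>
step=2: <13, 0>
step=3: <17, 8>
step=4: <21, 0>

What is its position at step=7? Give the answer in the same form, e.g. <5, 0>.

<33, 8>

The first coordinate changes by +4 each step, so at step 7 it is 5 + 7·(4) = 33.
The second coordinate repeats the cycle [0, 8] with period 2; step 7 mod 2 = 1, giving 8.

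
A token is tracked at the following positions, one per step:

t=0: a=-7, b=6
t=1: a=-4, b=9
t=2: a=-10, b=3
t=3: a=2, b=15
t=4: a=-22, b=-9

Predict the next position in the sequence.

Consecutive displacements (+3, +3), (-6, -6), (+12, +12), (-24, -24) scale by a factor of -2 each step.
step 5: a=-22, b=-9 + (+48, +48) → a=26, b=39

a=26, b=39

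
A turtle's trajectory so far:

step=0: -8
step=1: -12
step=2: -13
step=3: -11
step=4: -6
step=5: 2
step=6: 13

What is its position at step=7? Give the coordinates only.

First differences are -4, -1, +2, +5, +8, +11; their common second difference is +3 (constant acceleration).
step 7: 13 + 14 → 27

27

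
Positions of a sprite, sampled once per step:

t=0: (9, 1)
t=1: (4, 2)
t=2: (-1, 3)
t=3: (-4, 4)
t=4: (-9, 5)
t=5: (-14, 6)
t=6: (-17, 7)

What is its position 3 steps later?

(-30, 10)

The moves between consecutive positions are (-5, +1), (-5, +1), (-3, +1), (-5, +1), (-5, +1), (-3, +1); they repeat the 3-cycle [(-5, +1), (-5, +1), (-3, +1)].
step 7: apply (-5, +1) → (-22, 8)
step 8: apply (-5, +1) → (-27, 9)
step 9: apply (-3, +1) → (-30, 10)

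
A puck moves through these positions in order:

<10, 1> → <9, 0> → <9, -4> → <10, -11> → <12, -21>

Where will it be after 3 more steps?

<24, -69>

Successive displacements: <-1, -1>, <+0, -4>, <+1, -7>, <+2, -10> — each changes by <+1, -3>.
step 5: <12, -21> + <+3, -13> → <15, -34>
step 6: <15, -34> + <+4, -16> → <19, -50>
step 7: <19, -50> + <+5, -19> → <24, -69>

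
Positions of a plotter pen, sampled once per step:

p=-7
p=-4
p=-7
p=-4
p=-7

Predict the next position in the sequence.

Consecutive displacements +3, -3, +3, -3 scale by a factor of -1 each step.
step 5: -7 + 3 → p=-4

p=-4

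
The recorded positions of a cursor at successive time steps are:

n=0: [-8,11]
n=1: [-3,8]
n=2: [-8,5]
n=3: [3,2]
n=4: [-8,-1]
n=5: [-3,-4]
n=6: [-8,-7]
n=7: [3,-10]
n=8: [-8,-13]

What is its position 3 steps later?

[3,-22]

The first coordinate repeats the cycle [-8, -3, -8, 3] with period 4; step 11 mod 4 = 3, giving 3.
The second coordinate changes by -3 each step, so at step 11 it is 11 + 11·(-3) = -22.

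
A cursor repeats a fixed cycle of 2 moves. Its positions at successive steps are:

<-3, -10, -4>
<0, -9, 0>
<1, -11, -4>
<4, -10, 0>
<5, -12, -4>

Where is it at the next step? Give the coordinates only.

<8, -11, 0>

Step-to-step displacements: <+3, +1, +4>, <+1, -2, -4>, <+3, +1, +4>, <+1, -2, -4> — a repeating cycle of length 2.
step 5: apply <+3, +1, +4> → <8, -11, 0>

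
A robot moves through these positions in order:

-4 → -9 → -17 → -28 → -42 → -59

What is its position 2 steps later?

First differences are -5, -8, -11, -14, -17; their common second difference is -3 (constant acceleration).
step 6: -59 − 20 → -79
step 7: -79 − 23 → -102

-102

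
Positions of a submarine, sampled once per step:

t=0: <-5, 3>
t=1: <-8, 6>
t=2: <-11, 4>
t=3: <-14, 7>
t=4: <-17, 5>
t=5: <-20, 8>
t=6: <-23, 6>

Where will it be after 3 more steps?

Differencing gives <-3, +3>, <-3, -2>, <-3, +3>, <-3, -2>, <-3, +3>, <-3, -2>. This is the pattern <-3, +3>, <-3, -2> repeated.
step 7: apply <-3, +3> → <-26, 9>
step 8: apply <-3, -2> → <-29, 7>
step 9: apply <-3, +3> → <-32, 10>

<-32, 10>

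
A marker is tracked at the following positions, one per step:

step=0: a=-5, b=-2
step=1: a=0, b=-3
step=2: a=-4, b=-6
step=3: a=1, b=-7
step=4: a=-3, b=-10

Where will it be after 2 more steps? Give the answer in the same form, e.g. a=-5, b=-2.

Differencing gives (+5, -1), (-4, -3), (+5, -1), (-4, -3). This is the pattern (+5, -1), (-4, -3) repeated.
step 5: apply (+5, -1) → a=2, b=-11
step 6: apply (-4, -3) → a=-2, b=-14

a=-2, b=-14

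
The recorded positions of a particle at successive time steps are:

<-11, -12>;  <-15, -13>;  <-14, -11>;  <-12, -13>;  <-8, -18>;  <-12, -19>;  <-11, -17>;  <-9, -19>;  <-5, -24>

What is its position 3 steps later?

Differencing gives <-4, -1>, <+1, +2>, <+2, -2>, <+4, -5>, <-4, -1>, <+1, +2>, <+2, -2>, <+4, -5>. This is the pattern <-4, -1>, <+1, +2>, <+2, -2>, <+4, -5> repeated.
step 9: apply <-4, -1> → <-9, -25>
step 10: apply <+1, +2> → <-8, -23>
step 11: apply <+2, -2> → <-6, -25>

<-6, -25>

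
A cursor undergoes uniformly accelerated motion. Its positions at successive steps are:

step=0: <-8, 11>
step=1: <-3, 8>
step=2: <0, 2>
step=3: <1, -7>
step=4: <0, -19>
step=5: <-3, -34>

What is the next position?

<-8, -52>

Successive displacements: <+5, -3>, <+3, -6>, <+1, -9>, <-1, -12>, <-3, -15> — each changes by <-2, -3>.
step 6: <-3, -34> + <-5, -18> → <-8, -52>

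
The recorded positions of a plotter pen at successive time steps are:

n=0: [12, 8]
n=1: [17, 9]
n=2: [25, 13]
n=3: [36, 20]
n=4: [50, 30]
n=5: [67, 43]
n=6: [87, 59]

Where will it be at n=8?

[136, 100]

First differences are [+5, +1], [+8, +4], [+11, +7], [+14, +10], [+17, +13], [+20, +16]; their common second difference is [+3, +3] (constant acceleration).
step 7: [87, 59] + [+23, +19] → [110, 78]
step 8: [110, 78] + [+26, +22] → [136, 100]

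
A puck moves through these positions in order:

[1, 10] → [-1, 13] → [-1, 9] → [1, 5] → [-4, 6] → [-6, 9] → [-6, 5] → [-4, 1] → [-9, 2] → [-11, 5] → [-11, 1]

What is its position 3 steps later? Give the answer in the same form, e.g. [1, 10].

[-16, 1]

The moves between consecutive positions are [-2, +3], [+0, -4], [+2, -4], [-5, +1], [-2, +3], [+0, -4], [+2, -4], [-5, +1], [-2, +3], [+0, -4]; they repeat the 4-cycle [[-2, +3], [+0, -4], [+2, -4], [-5, +1]].
step 11: apply [+2, -4] → [-9, -3]
step 12: apply [-5, +1] → [-14, -2]
step 13: apply [-2, +3] → [-16, 1]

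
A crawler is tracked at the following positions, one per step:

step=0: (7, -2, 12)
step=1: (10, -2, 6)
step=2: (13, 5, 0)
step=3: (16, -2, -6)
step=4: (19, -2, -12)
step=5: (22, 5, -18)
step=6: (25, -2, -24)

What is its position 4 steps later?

First: linear, +3 per step → 37 at step 10.
Second: cycles through -2, -2, 5 every 3 steps. Step 10 lands at position 1 of the cycle → -2.
Third: linear, -6 per step → -48 at step 10.

(37, -2, -48)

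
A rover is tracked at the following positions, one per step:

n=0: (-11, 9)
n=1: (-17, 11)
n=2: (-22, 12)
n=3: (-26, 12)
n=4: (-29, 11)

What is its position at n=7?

Successive displacements: (-6, +2), (-5, +1), (-4, +0), (-3, -1) — each changes by (+1, -1).
step 5: (-29, 11) + (-2, -2) → (-31, 9)
step 6: (-31, 9) + (-1, -3) → (-32, 6)
step 7: (-32, 6) + (+0, -4) → (-32, 2)

(-32, 2)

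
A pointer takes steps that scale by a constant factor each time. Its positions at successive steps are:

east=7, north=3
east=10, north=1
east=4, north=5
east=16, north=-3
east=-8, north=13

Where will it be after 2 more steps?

The jumps are (+3,-2), (-6,+4), (+12,-8), (-24,+16) — a geometric progression with ratio -2.
step 5: east=-8, north=13 + (+48,-32) → east=40, north=-19
step 6: east=40, north=-19 + (-96,+64) → east=-56, north=45

east=-56, north=45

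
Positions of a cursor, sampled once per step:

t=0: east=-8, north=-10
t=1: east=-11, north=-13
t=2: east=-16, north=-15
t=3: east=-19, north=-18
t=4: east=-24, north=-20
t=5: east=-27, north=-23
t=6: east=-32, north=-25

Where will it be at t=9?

east=-43, north=-33

Differencing gives (-3, -3), (-5, -2), (-3, -3), (-5, -2), (-3, -3), (-5, -2). This is the pattern (-3, -3), (-5, -2) repeated.
step 7: apply (-3, -3) → east=-35, north=-28
step 8: apply (-5, -2) → east=-40, north=-30
step 9: apply (-3, -3) → east=-43, north=-33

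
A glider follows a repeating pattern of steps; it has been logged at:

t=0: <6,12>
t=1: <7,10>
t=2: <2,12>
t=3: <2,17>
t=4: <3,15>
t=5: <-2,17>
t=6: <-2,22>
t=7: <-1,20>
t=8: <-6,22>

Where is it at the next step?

Differencing gives <+1,-2>, <-5,+2>, <+0,+5>, <+1,-2>, <-5,+2>, <+0,+5>, <+1,-2>, <-5,+2>. This is the pattern <+1,-2>, <-5,+2>, <+0,+5> repeated.
step 9: apply <+0,+5> → <-6,27>

<-6,27>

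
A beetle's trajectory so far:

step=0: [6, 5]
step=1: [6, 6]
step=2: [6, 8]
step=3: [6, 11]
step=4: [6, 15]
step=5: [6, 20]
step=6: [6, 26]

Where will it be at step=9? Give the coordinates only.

[6, 50]

Successive displacements: [+0, +1], [+0, +2], [+0, +3], [+0, +4], [+0, +5], [+0, +6] — each changes by [+0, +1].
step 7: [6, 26] + [+0, +7] → [6, 33]
step 8: [6, 33] + [+0, +8] → [6, 41]
step 9: [6, 41] + [+0, +9] → [6, 50]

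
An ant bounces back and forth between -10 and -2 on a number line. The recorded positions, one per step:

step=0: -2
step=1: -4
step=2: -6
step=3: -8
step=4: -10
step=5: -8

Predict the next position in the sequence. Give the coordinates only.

The value reflects between -10 and -2, moving 2 per step.
  step 6: -8 → -6

-6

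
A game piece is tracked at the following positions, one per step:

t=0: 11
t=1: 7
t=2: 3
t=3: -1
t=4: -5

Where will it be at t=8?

Each step adds -4 to the position.
step 5: -5 − 4 → -9
step 6: -9 − 4 → -13
step 7: -13 − 4 → -17
step 8: -17 − 4 → -21

-21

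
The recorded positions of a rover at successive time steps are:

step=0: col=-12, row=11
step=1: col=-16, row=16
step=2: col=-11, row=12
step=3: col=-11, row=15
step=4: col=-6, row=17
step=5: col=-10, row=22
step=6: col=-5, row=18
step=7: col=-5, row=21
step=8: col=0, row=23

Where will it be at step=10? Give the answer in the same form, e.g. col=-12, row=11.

col=1, row=24

Differencing gives (-4,+5), (+5,-4), (+0,+3), (+5,+2), (-4,+5), (+5,-4), (+0,+3), (+5,+2). This is the pattern (-4,+5), (+5,-4), (+0,+3), (+5,+2) repeated.
step 9: apply (-4,+5) → col=-4, row=28
step 10: apply (+5,-4) → col=1, row=24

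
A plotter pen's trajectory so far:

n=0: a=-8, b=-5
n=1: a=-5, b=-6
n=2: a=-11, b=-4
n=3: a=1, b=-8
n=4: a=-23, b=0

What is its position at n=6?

Consecutive displacements (+3,-1), (-6,+2), (+12,-4), (-24,+8) scale by a factor of -2 each step.
step 5: a=-23, b=0 + (+48,-16) → a=25, b=-16
step 6: a=25, b=-16 + (-96,+32) → a=-71, b=16

a=-71, b=16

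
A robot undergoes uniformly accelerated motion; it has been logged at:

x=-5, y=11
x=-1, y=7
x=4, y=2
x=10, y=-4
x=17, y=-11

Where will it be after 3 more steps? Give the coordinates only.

x=44, y=-38

Taking differences between consecutive positions: (+4,-4), (+5,-5), (+6,-6), (+7,-7). These grow by (+1,-1) each step.
step 5: x=17, y=-11 + (+8,-8) → x=25, y=-19
step 6: x=25, y=-19 + (+9,-9) → x=34, y=-28
step 7: x=34, y=-28 + (+10,-10) → x=44, y=-38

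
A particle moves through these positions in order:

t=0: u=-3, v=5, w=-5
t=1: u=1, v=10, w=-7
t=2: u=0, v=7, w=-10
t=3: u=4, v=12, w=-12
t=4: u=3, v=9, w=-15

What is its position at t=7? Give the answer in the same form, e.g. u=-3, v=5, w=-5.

u=10, v=16, w=-22

Step-to-step displacements: (+4, +5, -2), (-1, -3, -3), (+4, +5, -2), (-1, -3, -3) — a repeating cycle of length 2.
step 5: apply (+4, +5, -2) → u=7, v=14, w=-17
step 6: apply (-1, -3, -3) → u=6, v=11, w=-20
step 7: apply (+4, +5, -2) → u=10, v=16, w=-22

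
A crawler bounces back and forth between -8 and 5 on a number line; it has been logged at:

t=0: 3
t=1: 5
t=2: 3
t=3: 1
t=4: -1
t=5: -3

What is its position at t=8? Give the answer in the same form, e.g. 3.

-7

The value travels 2 per step and bounces off the walls at -8 and 5.
  step 6: -3 → -5
  step 7: -5 → -7
  step 8: -7 → -7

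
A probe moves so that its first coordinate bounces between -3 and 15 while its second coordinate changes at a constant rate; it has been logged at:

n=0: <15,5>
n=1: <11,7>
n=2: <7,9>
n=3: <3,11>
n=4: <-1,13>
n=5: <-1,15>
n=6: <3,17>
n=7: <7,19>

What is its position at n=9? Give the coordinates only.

<15,23>

The first coordinate travels 4 per step and bounces off the walls at -3 and 15.
  step 8: 7 → 11
  step 9: 11 → 15
The second coordinate changes by +2 each step: at step 9 it is 23.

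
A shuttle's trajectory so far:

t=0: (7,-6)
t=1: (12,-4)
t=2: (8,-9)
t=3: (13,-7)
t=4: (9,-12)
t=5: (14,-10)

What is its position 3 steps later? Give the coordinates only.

(11,-18)

The moves between consecutive positions are (+5,+2), (-4,-5), (+5,+2), (-4,-5), (+5,+2); they repeat the 2-cycle [(+5,+2), (-4,-5)].
step 6: apply (-4,-5) → (10,-15)
step 7: apply (+5,+2) → (15,-13)
step 8: apply (-4,-5) → (11,-18)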